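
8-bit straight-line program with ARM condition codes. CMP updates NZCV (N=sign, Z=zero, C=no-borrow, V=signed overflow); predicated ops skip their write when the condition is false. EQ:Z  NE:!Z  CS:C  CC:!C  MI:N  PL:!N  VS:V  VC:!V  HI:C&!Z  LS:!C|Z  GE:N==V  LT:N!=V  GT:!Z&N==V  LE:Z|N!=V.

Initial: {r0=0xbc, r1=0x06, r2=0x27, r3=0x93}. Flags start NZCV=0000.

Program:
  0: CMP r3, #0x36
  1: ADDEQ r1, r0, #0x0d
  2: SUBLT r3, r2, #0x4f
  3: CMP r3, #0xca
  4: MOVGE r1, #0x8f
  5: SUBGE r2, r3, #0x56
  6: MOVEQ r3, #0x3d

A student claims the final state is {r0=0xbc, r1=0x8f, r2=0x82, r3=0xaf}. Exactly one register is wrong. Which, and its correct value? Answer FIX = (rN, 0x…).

FIX = (r3, 0xd8)

[0] flags=0011 → (cmp)
[1] flags=0011 EQ?F → skip
[2] flags=0011 LT?T → r3=0xd8
[3] flags=0010 → (cmp)
[4] flags=0010 GE?T → r1=0x8f
[5] flags=0010 GE?T → r2=0x82
[6] flags=0010 EQ?F → skip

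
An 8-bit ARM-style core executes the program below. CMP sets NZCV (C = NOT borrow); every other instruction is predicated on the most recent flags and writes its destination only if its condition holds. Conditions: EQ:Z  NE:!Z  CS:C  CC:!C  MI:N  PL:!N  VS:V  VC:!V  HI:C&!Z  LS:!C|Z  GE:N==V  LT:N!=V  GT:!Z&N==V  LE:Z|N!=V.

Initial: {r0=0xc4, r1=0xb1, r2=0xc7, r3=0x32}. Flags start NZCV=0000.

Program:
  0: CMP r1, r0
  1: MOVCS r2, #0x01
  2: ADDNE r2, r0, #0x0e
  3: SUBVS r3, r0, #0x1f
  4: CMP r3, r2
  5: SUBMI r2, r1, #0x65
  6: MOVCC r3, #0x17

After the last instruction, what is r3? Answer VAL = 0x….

[0] flags=1000 → (cmp)
[1] flags=1000 CS?F → skip
[2] flags=1000 NE?T → r2=0xd2
[3] flags=1000 VS?F → skip
[4] flags=0000 → (cmp)
[5] flags=0000 MI?F → skip
[6] flags=0000 CC?T → r3=0x17

VAL = 0x17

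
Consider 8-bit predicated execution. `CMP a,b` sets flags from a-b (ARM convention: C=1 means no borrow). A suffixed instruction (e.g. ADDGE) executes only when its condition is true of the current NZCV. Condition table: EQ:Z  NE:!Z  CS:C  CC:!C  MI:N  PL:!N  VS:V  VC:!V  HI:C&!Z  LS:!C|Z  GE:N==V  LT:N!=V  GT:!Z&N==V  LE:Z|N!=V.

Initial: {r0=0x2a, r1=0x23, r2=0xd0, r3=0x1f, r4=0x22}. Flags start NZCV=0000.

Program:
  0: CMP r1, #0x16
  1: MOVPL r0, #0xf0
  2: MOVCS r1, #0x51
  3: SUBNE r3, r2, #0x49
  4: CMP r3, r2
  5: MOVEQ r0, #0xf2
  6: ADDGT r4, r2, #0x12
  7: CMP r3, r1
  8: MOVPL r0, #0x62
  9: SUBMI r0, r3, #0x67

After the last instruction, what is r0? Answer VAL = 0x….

0: ✓ CMP  NZCV=0010
1: ✓ MOVPL  r0←0xf0
2: ✓ MOVCS  r1←0x51
3: ✓ SUBNE  r3←0x87
4: ✓ CMP  NZCV=1000
5: · MOVEQ
6: · ADDGT
7: ✓ CMP  NZCV=0011
8: ✓ MOVPL  r0←0x62
9: · SUBMI

VAL = 0x62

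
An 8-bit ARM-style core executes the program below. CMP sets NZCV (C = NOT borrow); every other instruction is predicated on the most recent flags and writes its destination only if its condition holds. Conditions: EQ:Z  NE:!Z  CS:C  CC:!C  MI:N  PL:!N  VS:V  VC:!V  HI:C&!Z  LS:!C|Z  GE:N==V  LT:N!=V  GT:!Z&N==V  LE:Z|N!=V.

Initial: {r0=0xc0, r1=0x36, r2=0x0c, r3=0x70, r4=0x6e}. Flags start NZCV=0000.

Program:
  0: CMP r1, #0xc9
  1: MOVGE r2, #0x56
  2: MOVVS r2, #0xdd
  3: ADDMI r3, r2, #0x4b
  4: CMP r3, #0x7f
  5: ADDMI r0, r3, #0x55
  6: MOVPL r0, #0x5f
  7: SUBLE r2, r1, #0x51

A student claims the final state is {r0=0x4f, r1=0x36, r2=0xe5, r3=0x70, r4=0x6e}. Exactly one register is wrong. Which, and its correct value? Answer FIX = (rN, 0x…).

FIX = (r0, 0xc5)

[0] flags=0000 → (cmp)
[1] flags=0000 GE?T → r2=0x56
[2] flags=0000 VS?F → skip
[3] flags=0000 MI?F → skip
[4] flags=1000 → (cmp)
[5] flags=1000 MI?T → r0=0xc5
[6] flags=1000 PL?F → skip
[7] flags=1000 LE?T → r2=0xe5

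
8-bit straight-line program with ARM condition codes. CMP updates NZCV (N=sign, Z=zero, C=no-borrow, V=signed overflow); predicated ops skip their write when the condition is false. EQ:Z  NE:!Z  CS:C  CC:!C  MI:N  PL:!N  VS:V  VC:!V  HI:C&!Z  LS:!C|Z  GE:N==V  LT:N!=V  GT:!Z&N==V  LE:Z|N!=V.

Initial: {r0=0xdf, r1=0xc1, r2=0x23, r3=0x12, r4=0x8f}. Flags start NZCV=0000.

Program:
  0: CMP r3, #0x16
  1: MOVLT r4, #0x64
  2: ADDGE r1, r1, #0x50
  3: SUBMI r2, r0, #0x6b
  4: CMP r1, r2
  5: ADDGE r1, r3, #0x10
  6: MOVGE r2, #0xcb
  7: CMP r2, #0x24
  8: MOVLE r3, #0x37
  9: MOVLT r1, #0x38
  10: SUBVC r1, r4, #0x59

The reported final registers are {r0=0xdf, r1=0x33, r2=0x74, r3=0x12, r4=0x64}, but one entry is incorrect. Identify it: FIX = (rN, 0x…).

FIX = (r1, 0x0b)

0: ✓ CMP  NZCV=1000
1: ✓ MOVLT  r4←0x64
2: · ADDGE
3: ✓ SUBMI  r2←0x74
4: ✓ CMP  NZCV=0011
5: · ADDGE
6: · MOVGE
7: ✓ CMP  NZCV=0010
8: · MOVLE
9: · MOVLT
10: ✓ SUBVC  r1←0x0b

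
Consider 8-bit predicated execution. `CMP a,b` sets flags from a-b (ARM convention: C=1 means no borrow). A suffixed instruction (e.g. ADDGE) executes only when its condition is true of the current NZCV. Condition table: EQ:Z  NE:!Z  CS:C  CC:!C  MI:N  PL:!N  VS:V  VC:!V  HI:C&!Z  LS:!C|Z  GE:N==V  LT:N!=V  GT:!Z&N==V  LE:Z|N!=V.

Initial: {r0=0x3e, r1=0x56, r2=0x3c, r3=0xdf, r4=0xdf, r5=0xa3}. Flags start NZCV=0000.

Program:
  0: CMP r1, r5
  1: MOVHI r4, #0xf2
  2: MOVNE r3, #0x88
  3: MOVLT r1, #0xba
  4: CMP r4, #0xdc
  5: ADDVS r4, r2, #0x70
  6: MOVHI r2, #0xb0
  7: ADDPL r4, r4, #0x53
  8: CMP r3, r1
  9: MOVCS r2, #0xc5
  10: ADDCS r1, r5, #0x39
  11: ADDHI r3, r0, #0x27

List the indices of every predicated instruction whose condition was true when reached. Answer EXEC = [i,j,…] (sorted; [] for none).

0: ✓ CMP  NZCV=1001
1: · MOVHI
2: ✓ MOVNE  r3←0x88
3: · MOVLT
4: ✓ CMP  NZCV=0010
5: · ADDVS
6: ✓ MOVHI  r2←0xb0
7: ✓ ADDPL  r4←0x32
8: ✓ CMP  NZCV=0011
9: ✓ MOVCS  r2←0xc5
10: ✓ ADDCS  r1←0xdc
11: ✓ ADDHI  r3←0x65

EXEC = [2,6,7,9,10,11]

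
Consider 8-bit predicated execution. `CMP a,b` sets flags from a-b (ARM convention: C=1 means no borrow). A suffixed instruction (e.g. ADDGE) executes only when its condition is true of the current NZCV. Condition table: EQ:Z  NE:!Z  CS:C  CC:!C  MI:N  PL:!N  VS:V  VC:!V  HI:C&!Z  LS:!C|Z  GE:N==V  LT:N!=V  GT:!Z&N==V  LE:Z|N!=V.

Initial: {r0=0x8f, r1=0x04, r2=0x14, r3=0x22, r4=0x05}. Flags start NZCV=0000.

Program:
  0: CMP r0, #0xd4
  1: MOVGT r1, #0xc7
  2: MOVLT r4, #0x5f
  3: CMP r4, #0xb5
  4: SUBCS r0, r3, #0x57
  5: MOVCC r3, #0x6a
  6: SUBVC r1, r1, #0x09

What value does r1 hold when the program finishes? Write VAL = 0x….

VAL = 0x04

[0] flags=1000 → (cmp)
[1] flags=1000 GT?F → skip
[2] flags=1000 LT?T → r4=0x5f
[3] flags=1001 → (cmp)
[4] flags=1001 CS?F → skip
[5] flags=1001 CC?T → r3=0x6a
[6] flags=1001 VC?F → skip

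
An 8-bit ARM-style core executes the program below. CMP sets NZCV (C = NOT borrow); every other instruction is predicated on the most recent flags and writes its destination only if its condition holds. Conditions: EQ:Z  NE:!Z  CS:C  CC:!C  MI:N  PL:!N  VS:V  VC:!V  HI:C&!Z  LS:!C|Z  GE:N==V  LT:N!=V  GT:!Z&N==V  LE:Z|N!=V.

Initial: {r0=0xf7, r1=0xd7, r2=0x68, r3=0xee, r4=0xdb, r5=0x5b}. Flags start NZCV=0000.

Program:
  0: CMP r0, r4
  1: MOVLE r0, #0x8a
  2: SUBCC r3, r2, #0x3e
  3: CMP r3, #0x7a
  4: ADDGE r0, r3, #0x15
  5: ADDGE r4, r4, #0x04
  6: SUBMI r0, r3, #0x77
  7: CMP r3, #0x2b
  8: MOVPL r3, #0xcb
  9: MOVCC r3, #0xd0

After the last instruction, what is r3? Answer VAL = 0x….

[0] flags=0010 → (cmp)
[1] flags=0010 LE?F → skip
[2] flags=0010 CC?F → skip
[3] flags=0011 → (cmp)
[4] flags=0011 GE?F → skip
[5] flags=0011 GE?F → skip
[6] flags=0011 MI?F → skip
[7] flags=1010 → (cmp)
[8] flags=1010 PL?F → skip
[9] flags=1010 CC?F → skip

VAL = 0xee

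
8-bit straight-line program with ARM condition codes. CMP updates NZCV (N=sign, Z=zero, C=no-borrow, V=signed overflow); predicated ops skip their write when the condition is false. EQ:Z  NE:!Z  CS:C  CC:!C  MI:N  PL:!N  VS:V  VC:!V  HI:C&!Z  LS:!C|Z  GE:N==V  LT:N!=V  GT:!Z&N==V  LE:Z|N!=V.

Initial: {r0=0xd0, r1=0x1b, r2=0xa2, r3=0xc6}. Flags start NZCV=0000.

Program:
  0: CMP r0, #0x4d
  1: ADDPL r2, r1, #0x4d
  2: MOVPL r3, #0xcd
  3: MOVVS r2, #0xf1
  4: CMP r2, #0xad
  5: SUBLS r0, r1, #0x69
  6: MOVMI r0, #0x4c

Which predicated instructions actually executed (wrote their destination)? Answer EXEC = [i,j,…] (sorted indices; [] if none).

[0] flags=1010 → (cmp)
[1] flags=1010 PL?F → skip
[2] flags=1010 PL?F → skip
[3] flags=1010 VS?F → skip
[4] flags=1000 → (cmp)
[5] flags=1000 LS?T → r0=0xb2
[6] flags=1000 MI?T → r0=0x4c

EXEC = [5,6]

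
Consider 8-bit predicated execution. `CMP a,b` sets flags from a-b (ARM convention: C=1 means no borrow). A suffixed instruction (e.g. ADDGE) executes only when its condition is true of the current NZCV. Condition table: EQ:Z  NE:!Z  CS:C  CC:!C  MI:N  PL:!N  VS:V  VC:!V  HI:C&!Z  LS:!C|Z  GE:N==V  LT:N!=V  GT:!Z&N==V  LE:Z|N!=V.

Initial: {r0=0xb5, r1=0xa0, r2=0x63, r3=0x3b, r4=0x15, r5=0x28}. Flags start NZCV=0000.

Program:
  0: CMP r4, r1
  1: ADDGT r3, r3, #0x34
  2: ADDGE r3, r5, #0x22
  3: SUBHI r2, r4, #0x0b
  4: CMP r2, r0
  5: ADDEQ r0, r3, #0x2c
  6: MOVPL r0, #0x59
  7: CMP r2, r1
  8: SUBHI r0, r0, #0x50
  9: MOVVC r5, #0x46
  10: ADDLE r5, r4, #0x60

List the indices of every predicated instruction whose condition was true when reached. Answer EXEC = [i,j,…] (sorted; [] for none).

0: ✓ CMP  NZCV=0000
1: ✓ ADDGT  r3←0x6f
2: ✓ ADDGE  r3←0x4a
3: · SUBHI
4: ✓ CMP  NZCV=1001
5: · ADDEQ
6: · MOVPL
7: ✓ CMP  NZCV=1001
8: · SUBHI
9: · MOVVC
10: · ADDLE

EXEC = [1,2]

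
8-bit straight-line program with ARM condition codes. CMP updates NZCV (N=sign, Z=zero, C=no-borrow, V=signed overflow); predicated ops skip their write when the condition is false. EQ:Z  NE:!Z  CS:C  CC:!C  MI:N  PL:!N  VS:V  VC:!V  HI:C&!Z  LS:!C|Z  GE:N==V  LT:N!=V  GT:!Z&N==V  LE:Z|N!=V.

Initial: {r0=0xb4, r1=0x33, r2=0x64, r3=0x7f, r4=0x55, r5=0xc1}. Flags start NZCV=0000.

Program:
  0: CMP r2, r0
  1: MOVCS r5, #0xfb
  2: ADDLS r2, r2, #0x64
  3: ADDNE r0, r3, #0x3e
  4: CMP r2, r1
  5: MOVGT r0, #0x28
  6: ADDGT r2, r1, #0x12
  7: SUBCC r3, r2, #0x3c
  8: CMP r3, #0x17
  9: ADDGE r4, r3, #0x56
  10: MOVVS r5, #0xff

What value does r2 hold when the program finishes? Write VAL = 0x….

[0] flags=1001 → (cmp)
[1] flags=1001 CS?F → skip
[2] flags=1001 LS?T → r2=0xc8
[3] flags=1001 NE?T → r0=0xbd
[4] flags=1010 → (cmp)
[5] flags=1010 GT?F → skip
[6] flags=1010 GT?F → skip
[7] flags=1010 CC?F → skip
[8] flags=0010 → (cmp)
[9] flags=0010 GE?T → r4=0xd5
[10] flags=0010 VS?F → skip

VAL = 0xc8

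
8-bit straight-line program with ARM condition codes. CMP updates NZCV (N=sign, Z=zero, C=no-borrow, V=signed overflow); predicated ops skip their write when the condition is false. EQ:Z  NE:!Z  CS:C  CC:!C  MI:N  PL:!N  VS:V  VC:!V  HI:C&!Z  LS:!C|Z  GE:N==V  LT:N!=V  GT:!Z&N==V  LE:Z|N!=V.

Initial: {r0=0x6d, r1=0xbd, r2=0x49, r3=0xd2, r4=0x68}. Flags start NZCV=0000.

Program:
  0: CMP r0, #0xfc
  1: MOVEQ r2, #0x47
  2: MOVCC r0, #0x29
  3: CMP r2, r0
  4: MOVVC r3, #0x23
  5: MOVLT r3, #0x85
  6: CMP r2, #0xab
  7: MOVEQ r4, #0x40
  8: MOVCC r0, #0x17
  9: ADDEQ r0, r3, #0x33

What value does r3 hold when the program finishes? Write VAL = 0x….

VAL = 0x23

0: ✓ CMP  NZCV=0000
1: · MOVEQ
2: ✓ MOVCC  r0←0x29
3: ✓ CMP  NZCV=0010
4: ✓ MOVVC  r3←0x23
5: · MOVLT
6: ✓ CMP  NZCV=1001
7: · MOVEQ
8: ✓ MOVCC  r0←0x17
9: · ADDEQ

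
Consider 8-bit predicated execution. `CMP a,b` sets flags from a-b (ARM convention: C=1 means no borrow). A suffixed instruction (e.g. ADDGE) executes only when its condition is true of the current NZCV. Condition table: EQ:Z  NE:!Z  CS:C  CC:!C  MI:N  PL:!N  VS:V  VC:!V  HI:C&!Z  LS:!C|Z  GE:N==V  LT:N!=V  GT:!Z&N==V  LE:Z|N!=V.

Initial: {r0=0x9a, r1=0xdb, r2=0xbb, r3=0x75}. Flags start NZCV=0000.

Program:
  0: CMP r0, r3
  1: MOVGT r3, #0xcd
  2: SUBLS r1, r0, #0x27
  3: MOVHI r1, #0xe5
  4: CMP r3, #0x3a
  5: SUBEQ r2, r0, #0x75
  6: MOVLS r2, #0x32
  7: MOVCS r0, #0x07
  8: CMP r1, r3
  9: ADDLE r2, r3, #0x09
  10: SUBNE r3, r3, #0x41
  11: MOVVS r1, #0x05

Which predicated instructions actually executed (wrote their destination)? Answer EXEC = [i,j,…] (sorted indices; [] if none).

[0] flags=0011 → (cmp)
[1] flags=0011 GT?F → skip
[2] flags=0011 LS?F → skip
[3] flags=0011 HI?T → r1=0xe5
[4] flags=0010 → (cmp)
[5] flags=0010 EQ?F → skip
[6] flags=0010 LS?F → skip
[7] flags=0010 CS?T → r0=0x07
[8] flags=0011 → (cmp)
[9] flags=0011 LE?T → r2=0x7e
[10] flags=0011 NE?T → r3=0x34
[11] flags=0011 VS?T → r1=0x05

EXEC = [3,7,9,10,11]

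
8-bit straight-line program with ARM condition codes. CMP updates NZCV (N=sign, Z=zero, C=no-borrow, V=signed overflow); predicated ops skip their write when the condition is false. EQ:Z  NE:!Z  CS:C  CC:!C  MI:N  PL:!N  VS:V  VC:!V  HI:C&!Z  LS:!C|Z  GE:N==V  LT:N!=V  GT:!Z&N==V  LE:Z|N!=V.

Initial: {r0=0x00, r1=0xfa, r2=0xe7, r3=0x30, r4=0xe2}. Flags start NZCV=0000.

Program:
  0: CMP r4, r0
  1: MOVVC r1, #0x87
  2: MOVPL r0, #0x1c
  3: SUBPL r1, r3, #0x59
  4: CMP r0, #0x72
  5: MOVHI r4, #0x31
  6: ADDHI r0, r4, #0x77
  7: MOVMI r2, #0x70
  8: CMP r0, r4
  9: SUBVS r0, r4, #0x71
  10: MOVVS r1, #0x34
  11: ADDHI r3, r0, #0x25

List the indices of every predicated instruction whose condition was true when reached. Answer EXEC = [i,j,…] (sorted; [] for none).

EXEC = [1,7]

[0] flags=1010 → (cmp)
[1] flags=1010 VC?T → r1=0x87
[2] flags=1010 PL?F → skip
[3] flags=1010 PL?F → skip
[4] flags=1000 → (cmp)
[5] flags=1000 HI?F → skip
[6] flags=1000 HI?F → skip
[7] flags=1000 MI?T → r2=0x70
[8] flags=0000 → (cmp)
[9] flags=0000 VS?F → skip
[10] flags=0000 VS?F → skip
[11] flags=0000 HI?F → skip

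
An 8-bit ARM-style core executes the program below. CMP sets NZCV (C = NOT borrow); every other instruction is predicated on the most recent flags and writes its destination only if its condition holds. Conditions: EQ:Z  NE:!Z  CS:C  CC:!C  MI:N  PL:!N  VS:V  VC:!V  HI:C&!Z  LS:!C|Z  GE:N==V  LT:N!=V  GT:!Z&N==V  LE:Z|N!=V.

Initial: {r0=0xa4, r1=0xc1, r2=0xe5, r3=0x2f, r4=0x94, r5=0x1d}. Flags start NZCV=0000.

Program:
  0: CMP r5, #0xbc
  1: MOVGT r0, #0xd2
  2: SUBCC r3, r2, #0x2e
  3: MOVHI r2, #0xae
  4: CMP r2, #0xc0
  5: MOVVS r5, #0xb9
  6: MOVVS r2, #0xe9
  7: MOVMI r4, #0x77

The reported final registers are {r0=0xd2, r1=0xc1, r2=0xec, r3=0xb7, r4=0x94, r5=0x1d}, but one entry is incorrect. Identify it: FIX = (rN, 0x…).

FIX = (r2, 0xe5)

0: ✓ CMP  NZCV=0000
1: ✓ MOVGT  r0←0xd2
2: ✓ SUBCC  r3←0xb7
3: · MOVHI
4: ✓ CMP  NZCV=0010
5: · MOVVS
6: · MOVVS
7: · MOVMI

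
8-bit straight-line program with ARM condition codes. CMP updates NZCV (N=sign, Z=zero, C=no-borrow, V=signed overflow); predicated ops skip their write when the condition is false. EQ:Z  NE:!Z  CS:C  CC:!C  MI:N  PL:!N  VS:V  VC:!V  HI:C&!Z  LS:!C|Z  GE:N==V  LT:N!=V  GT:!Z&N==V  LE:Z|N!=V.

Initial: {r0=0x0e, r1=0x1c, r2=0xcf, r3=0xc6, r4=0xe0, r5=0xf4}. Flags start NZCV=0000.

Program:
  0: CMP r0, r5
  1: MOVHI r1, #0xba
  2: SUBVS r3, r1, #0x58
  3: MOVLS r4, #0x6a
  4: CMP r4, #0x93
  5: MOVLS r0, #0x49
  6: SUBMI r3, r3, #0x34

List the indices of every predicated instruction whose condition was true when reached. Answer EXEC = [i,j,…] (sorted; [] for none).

0: ✓ CMP  NZCV=0000
1: · MOVHI
2: · SUBVS
3: ✓ MOVLS  r4←0x6a
4: ✓ CMP  NZCV=1001
5: ✓ MOVLS  r0←0x49
6: ✓ SUBMI  r3←0x92

EXEC = [3,5,6]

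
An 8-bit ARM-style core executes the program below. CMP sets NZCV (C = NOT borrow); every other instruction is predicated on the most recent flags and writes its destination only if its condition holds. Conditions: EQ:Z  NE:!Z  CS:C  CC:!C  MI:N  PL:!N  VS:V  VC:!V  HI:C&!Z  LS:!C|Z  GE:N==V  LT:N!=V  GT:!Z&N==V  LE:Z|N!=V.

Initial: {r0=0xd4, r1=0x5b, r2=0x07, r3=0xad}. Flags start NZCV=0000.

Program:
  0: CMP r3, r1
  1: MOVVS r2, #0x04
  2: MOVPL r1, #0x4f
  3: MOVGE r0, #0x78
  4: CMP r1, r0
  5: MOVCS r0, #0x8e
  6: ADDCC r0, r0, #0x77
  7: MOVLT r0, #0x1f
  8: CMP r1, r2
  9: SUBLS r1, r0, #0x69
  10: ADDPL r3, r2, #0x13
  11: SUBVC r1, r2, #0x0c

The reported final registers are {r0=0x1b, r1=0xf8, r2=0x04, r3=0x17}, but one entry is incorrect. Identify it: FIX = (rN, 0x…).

FIX = (r0, 0x4b)

[0] flags=0011 → (cmp)
[1] flags=0011 VS?T → r2=0x04
[2] flags=0011 PL?T → r1=0x4f
[3] flags=0011 GE?F → skip
[4] flags=0000 → (cmp)
[5] flags=0000 CS?F → skip
[6] flags=0000 CC?T → r0=0x4b
[7] flags=0000 LT?F → skip
[8] flags=0010 → (cmp)
[9] flags=0010 LS?F → skip
[10] flags=0010 PL?T → r3=0x17
[11] flags=0010 VC?T → r1=0xf8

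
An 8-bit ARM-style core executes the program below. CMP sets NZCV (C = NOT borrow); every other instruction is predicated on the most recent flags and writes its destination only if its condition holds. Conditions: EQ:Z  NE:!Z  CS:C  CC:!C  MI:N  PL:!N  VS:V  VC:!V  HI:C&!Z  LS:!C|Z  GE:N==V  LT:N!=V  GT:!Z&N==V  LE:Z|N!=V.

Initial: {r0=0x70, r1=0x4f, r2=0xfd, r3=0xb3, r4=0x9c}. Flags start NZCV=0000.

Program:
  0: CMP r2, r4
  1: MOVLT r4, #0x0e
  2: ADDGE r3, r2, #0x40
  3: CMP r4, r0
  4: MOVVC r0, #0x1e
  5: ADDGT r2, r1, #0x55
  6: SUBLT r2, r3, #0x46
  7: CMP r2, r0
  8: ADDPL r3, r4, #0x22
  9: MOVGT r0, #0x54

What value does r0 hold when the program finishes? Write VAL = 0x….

VAL = 0x70

[0] flags=0010 → (cmp)
[1] flags=0010 LT?F → skip
[2] flags=0010 GE?T → r3=0x3d
[3] flags=0011 → (cmp)
[4] flags=0011 VC?F → skip
[5] flags=0011 GT?F → skip
[6] flags=0011 LT?T → r2=0xf7
[7] flags=1010 → (cmp)
[8] flags=1010 PL?F → skip
[9] flags=1010 GT?F → skip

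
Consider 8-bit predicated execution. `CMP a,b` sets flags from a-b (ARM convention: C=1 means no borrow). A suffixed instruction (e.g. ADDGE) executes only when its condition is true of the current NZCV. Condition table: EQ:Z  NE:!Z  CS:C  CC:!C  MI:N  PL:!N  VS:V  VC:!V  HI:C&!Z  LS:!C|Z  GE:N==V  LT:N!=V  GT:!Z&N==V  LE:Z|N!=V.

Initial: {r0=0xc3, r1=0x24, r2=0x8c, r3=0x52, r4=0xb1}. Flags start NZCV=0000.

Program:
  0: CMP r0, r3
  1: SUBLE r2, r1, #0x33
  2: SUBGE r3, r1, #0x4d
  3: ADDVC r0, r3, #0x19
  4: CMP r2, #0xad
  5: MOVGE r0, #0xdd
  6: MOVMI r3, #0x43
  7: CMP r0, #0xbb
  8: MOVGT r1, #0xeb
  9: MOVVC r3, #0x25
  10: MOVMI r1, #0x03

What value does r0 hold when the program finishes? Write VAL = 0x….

[0] flags=0011 → (cmp)
[1] flags=0011 LE?T → r2=0xf1
[2] flags=0011 GE?F → skip
[3] flags=0011 VC?F → skip
[4] flags=0010 → (cmp)
[5] flags=0010 GE?T → r0=0xdd
[6] flags=0010 MI?F → skip
[7] flags=0010 → (cmp)
[8] flags=0010 GT?T → r1=0xeb
[9] flags=0010 VC?T → r3=0x25
[10] flags=0010 MI?F → skip

VAL = 0xdd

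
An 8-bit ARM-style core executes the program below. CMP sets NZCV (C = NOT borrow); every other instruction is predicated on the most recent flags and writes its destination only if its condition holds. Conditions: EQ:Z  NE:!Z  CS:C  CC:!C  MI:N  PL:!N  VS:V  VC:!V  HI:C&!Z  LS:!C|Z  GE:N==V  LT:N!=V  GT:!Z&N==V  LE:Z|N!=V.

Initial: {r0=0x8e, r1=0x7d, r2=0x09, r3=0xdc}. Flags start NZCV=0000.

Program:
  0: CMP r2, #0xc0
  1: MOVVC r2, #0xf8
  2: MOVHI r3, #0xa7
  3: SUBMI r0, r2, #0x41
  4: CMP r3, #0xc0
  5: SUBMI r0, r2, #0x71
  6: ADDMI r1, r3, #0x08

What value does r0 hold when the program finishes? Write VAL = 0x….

0: ✓ CMP  NZCV=0000
1: ✓ MOVVC  r2←0xf8
2: · MOVHI
3: · SUBMI
4: ✓ CMP  NZCV=0010
5: · SUBMI
6: · ADDMI

VAL = 0x8e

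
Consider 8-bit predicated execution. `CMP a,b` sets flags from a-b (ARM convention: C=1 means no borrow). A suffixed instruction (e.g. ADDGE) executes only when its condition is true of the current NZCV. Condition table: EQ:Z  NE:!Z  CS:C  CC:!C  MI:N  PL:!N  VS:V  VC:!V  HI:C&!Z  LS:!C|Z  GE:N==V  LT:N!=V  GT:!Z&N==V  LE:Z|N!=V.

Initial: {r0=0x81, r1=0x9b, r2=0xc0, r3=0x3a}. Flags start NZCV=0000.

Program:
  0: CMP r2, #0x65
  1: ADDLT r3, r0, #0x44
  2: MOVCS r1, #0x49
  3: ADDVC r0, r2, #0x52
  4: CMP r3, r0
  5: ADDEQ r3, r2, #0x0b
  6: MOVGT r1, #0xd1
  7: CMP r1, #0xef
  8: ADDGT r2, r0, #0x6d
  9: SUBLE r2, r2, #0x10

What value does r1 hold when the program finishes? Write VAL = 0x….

[0] flags=0011 → (cmp)
[1] flags=0011 LT?T → r3=0xc5
[2] flags=0011 CS?T → r1=0x49
[3] flags=0011 VC?F → skip
[4] flags=0010 → (cmp)
[5] flags=0010 EQ?F → skip
[6] flags=0010 GT?T → r1=0xd1
[7] flags=1000 → (cmp)
[8] flags=1000 GT?F → skip
[9] flags=1000 LE?T → r2=0xb0

VAL = 0xd1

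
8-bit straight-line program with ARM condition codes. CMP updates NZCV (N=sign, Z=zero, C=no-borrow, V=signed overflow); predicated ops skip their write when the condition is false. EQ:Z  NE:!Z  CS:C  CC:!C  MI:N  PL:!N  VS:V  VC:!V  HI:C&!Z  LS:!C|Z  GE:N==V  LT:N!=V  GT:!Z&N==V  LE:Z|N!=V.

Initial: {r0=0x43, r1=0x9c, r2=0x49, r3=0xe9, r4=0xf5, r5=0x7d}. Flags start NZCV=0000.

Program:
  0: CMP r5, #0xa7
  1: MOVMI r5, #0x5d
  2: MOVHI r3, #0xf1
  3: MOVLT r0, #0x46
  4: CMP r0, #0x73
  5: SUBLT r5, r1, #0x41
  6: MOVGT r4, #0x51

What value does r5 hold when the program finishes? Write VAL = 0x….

0: ✓ CMP  NZCV=1001
1: ✓ MOVMI  r5←0x5d
2: · MOVHI
3: · MOVLT
4: ✓ CMP  NZCV=1000
5: ✓ SUBLT  r5←0x5b
6: · MOVGT

VAL = 0x5b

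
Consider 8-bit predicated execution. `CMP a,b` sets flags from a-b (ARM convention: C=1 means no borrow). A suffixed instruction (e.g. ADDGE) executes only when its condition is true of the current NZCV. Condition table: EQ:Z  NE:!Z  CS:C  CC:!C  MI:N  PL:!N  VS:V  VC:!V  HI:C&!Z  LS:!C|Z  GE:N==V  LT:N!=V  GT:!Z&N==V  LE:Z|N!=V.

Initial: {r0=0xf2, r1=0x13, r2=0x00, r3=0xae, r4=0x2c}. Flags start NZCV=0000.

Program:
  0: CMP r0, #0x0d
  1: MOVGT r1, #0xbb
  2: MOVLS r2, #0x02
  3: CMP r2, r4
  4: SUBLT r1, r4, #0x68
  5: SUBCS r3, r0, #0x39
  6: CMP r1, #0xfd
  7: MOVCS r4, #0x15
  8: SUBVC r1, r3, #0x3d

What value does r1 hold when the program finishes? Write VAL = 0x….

VAL = 0x71

0: ✓ CMP  NZCV=1010
1: · MOVGT
2: · MOVLS
3: ✓ CMP  NZCV=1000
4: ✓ SUBLT  r1←0xc4
5: · SUBCS
6: ✓ CMP  NZCV=1000
7: · MOVCS
8: ✓ SUBVC  r1←0x71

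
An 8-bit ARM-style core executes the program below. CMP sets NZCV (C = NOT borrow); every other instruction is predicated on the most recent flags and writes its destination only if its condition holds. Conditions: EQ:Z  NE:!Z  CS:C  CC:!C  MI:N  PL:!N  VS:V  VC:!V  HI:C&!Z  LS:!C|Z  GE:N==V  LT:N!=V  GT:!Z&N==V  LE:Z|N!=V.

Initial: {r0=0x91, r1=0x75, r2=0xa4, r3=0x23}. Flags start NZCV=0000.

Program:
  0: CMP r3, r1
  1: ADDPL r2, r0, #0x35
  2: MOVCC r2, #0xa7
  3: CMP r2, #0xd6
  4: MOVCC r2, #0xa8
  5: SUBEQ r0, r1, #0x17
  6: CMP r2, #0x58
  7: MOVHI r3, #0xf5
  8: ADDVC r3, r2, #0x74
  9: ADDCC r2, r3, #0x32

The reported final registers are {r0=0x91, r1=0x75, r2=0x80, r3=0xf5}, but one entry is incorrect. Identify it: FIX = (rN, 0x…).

[0] flags=1000 → (cmp)
[1] flags=1000 PL?F → skip
[2] flags=1000 CC?T → r2=0xa7
[3] flags=1000 → (cmp)
[4] flags=1000 CC?T → r2=0xa8
[5] flags=1000 EQ?F → skip
[6] flags=0011 → (cmp)
[7] flags=0011 HI?T → r3=0xf5
[8] flags=0011 VC?F → skip
[9] flags=0011 CC?F → skip

FIX = (r2, 0xa8)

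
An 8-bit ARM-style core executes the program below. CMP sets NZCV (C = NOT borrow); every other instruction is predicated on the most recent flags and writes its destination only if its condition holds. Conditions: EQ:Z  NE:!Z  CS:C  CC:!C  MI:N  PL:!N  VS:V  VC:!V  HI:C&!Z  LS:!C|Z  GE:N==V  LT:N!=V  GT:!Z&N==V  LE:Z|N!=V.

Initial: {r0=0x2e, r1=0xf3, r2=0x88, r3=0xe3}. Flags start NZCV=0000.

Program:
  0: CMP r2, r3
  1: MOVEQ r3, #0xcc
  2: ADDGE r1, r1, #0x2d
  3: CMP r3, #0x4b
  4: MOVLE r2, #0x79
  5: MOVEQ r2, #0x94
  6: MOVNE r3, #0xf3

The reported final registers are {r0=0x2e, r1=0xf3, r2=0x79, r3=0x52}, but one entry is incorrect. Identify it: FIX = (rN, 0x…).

FIX = (r3, 0xf3)

[0] flags=1000 → (cmp)
[1] flags=1000 EQ?F → skip
[2] flags=1000 GE?F → skip
[3] flags=1010 → (cmp)
[4] flags=1010 LE?T → r2=0x79
[5] flags=1010 EQ?F → skip
[6] flags=1010 NE?T → r3=0xf3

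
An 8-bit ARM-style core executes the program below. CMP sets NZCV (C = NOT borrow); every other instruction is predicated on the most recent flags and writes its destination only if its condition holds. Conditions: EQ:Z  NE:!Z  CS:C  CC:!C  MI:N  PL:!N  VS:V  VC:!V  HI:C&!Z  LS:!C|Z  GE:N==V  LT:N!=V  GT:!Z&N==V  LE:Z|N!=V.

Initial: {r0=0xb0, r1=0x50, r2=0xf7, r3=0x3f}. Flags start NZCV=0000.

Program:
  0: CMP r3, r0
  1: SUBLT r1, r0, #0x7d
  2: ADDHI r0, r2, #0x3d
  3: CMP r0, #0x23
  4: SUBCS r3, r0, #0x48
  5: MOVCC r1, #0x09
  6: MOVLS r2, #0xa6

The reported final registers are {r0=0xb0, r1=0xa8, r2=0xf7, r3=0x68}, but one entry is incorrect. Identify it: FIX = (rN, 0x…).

FIX = (r1, 0x50)

0: ✓ CMP  NZCV=1001
1: · SUBLT
2: · ADDHI
3: ✓ CMP  NZCV=1010
4: ✓ SUBCS  r3←0x68
5: · MOVCC
6: · MOVLS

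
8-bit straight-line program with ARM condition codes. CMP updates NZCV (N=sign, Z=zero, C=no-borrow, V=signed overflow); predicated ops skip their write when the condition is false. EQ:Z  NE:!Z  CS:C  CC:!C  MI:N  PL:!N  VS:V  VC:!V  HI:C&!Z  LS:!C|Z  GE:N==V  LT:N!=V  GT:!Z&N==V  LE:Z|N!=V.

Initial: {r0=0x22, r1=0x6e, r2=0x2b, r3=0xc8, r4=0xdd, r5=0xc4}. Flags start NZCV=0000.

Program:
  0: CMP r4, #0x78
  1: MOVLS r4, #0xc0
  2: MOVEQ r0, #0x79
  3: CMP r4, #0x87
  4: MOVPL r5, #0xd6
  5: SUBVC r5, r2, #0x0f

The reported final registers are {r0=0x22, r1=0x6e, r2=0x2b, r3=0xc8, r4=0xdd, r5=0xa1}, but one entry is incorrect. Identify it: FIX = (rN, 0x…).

FIX = (r5, 0x1c)

[0] flags=0011 → (cmp)
[1] flags=0011 LS?F → skip
[2] flags=0011 EQ?F → skip
[3] flags=0010 → (cmp)
[4] flags=0010 PL?T → r5=0xd6
[5] flags=0010 VC?T → r5=0x1c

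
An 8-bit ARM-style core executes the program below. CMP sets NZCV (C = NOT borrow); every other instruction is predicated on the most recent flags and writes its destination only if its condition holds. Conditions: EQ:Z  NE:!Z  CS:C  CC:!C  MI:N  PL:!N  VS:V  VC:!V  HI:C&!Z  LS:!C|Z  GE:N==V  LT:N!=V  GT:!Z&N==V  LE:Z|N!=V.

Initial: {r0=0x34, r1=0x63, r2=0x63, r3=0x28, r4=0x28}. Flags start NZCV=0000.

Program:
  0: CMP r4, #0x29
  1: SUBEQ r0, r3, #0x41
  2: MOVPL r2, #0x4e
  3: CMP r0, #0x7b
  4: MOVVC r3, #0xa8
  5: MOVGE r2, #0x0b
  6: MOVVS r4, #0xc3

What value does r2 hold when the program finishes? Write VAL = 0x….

[0] flags=1000 → (cmp)
[1] flags=1000 EQ?F → skip
[2] flags=1000 PL?F → skip
[3] flags=1000 → (cmp)
[4] flags=1000 VC?T → r3=0xa8
[5] flags=1000 GE?F → skip
[6] flags=1000 VS?F → skip

VAL = 0x63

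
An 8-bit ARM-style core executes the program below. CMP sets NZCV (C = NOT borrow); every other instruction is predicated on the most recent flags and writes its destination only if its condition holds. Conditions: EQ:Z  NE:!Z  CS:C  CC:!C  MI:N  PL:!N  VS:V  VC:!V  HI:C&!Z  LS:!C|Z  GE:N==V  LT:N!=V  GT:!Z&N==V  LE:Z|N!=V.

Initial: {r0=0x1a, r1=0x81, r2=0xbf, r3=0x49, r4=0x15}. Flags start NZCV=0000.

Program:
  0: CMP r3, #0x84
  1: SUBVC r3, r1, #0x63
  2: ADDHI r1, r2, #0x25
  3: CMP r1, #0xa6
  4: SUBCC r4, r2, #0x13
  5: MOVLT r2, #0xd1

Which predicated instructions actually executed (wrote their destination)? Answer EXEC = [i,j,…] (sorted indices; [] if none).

EXEC = [4,5]

[0] flags=1001 → (cmp)
[1] flags=1001 VC?F → skip
[2] flags=1001 HI?F → skip
[3] flags=1000 → (cmp)
[4] flags=1000 CC?T → r4=0xac
[5] flags=1000 LT?T → r2=0xd1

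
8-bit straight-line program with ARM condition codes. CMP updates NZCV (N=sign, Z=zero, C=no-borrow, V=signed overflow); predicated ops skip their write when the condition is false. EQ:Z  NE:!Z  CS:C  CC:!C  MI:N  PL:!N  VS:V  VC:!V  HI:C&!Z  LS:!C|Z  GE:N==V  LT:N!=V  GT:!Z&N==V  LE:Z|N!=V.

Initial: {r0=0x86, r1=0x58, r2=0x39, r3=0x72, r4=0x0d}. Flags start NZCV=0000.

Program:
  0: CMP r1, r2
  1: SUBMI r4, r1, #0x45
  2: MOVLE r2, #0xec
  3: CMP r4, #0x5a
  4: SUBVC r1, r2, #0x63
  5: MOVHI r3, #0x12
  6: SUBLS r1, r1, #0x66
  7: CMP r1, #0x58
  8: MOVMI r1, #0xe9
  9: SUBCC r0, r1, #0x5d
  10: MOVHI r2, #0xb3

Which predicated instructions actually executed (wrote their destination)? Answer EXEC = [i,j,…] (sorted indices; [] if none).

EXEC = [4,6,10]

0: ✓ CMP  NZCV=0010
1: · SUBMI
2: · MOVLE
3: ✓ CMP  NZCV=1000
4: ✓ SUBVC  r1←0xd6
5: · MOVHI
6: ✓ SUBLS  r1←0x70
7: ✓ CMP  NZCV=0010
8: · MOVMI
9: · SUBCC
10: ✓ MOVHI  r2←0xb3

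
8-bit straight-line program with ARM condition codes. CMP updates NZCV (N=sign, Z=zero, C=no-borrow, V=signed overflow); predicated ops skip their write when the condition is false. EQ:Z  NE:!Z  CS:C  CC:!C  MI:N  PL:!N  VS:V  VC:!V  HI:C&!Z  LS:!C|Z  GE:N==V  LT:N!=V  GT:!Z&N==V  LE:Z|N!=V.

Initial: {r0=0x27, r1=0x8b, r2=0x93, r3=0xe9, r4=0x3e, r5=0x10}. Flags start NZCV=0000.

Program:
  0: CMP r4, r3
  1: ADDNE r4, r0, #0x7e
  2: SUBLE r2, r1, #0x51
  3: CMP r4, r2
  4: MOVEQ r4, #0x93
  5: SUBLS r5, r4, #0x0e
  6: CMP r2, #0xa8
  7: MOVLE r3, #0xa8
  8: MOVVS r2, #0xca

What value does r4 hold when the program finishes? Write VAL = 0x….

VAL = 0xa5

0: ✓ CMP  NZCV=0000
1: ✓ ADDNE  r4←0xa5
2: · SUBLE
3: ✓ CMP  NZCV=0010
4: · MOVEQ
5: · SUBLS
6: ✓ CMP  NZCV=1000
7: ✓ MOVLE  r3←0xa8
8: · MOVVS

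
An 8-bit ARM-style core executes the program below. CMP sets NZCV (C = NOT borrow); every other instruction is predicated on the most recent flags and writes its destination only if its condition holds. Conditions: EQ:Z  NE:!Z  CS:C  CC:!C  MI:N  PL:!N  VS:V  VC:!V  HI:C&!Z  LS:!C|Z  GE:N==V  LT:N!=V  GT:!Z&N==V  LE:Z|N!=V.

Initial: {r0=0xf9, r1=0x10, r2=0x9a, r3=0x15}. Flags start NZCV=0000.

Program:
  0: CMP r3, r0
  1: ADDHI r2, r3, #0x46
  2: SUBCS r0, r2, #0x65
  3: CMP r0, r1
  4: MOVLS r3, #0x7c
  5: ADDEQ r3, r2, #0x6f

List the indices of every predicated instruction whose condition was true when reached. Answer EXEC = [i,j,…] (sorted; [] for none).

EXEC = []

0: ✓ CMP  NZCV=0000
1: · ADDHI
2: · SUBCS
3: ✓ CMP  NZCV=1010
4: · MOVLS
5: · ADDEQ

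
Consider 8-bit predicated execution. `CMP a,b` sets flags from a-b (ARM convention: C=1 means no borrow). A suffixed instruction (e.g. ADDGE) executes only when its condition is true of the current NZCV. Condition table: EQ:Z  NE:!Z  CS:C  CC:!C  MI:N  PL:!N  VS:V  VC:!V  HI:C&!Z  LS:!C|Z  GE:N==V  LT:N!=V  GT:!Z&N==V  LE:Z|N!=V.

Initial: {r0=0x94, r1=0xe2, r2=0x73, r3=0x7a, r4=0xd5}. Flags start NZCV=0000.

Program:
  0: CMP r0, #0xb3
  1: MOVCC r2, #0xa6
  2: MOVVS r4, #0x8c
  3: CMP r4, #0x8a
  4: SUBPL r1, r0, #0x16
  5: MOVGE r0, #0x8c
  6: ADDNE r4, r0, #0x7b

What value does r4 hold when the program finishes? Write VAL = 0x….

0: ✓ CMP  NZCV=1000
1: ✓ MOVCC  r2←0xa6
2: · MOVVS
3: ✓ CMP  NZCV=0010
4: ✓ SUBPL  r1←0x7e
5: ✓ MOVGE  r0←0x8c
6: ✓ ADDNE  r4←0x07

VAL = 0x07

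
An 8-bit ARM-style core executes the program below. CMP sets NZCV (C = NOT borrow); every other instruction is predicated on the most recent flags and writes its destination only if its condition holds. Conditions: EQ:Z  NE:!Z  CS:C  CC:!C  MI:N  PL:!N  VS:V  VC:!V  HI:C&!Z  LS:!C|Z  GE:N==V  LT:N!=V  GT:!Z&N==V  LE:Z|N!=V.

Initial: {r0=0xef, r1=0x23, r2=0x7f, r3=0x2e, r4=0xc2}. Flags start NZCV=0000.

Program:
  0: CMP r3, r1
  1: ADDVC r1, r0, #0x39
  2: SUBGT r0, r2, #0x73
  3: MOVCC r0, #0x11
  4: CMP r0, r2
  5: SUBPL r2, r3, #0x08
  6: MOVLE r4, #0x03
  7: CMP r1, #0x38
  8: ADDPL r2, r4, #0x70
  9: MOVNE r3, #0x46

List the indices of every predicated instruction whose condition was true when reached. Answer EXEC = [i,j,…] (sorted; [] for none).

[0] flags=0010 → (cmp)
[1] flags=0010 VC?T → r1=0x28
[2] flags=0010 GT?T → r0=0x0c
[3] flags=0010 CC?F → skip
[4] flags=1000 → (cmp)
[5] flags=1000 PL?F → skip
[6] flags=1000 LE?T → r4=0x03
[7] flags=1000 → (cmp)
[8] flags=1000 PL?F → skip
[9] flags=1000 NE?T → r3=0x46

EXEC = [1,2,6,9]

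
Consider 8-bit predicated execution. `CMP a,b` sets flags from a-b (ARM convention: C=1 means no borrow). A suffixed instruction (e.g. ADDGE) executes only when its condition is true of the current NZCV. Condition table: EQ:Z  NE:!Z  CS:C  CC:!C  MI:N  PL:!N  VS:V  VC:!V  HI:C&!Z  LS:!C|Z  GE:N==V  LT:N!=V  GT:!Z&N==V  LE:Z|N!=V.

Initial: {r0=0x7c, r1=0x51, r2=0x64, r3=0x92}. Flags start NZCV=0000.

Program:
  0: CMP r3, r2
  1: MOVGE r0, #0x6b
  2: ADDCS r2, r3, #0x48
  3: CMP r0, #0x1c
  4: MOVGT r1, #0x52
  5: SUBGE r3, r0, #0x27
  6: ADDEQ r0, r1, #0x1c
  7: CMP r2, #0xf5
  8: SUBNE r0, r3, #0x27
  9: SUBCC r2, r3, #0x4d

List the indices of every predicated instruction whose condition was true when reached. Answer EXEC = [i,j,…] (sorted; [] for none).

EXEC = [2,4,5,8,9]

[0] flags=0011 → (cmp)
[1] flags=0011 GE?F → skip
[2] flags=0011 CS?T → r2=0xda
[3] flags=0010 → (cmp)
[4] flags=0010 GT?T → r1=0x52
[5] flags=0010 GE?T → r3=0x55
[6] flags=0010 EQ?F → skip
[7] flags=1000 → (cmp)
[8] flags=1000 NE?T → r0=0x2e
[9] flags=1000 CC?T → r2=0x08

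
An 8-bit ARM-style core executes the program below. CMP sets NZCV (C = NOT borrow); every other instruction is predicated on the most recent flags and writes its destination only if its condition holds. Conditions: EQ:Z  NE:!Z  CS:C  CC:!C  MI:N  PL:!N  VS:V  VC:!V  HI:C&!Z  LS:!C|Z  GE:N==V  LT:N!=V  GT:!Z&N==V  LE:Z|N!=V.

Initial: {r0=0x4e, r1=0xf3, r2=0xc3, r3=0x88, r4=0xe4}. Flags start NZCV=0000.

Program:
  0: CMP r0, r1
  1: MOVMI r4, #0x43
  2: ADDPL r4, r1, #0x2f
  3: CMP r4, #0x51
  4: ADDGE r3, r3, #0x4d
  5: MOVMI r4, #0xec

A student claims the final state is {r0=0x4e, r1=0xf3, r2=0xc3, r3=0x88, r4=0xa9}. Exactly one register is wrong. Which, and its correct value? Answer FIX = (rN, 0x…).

0: ✓ CMP  NZCV=0000
1: · MOVMI
2: ✓ ADDPL  r4←0x22
3: ✓ CMP  NZCV=1000
4: · ADDGE
5: ✓ MOVMI  r4←0xec

FIX = (r4, 0xec)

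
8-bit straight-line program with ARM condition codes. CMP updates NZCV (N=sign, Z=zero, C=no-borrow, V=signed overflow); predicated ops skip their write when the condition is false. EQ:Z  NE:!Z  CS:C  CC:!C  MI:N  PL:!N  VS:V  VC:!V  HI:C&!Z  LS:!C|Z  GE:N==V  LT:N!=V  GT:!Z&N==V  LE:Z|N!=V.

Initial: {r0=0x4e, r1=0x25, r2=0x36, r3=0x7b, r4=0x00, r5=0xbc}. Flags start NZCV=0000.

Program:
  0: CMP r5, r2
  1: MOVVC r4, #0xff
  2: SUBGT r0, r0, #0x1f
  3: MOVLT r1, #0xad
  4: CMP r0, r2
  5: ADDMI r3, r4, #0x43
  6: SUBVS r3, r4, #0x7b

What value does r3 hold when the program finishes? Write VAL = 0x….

[0] flags=1010 → (cmp)
[1] flags=1010 VC?T → r4=0xff
[2] flags=1010 GT?F → skip
[3] flags=1010 LT?T → r1=0xad
[4] flags=0010 → (cmp)
[5] flags=0010 MI?F → skip
[6] flags=0010 VS?F → skip

VAL = 0x7b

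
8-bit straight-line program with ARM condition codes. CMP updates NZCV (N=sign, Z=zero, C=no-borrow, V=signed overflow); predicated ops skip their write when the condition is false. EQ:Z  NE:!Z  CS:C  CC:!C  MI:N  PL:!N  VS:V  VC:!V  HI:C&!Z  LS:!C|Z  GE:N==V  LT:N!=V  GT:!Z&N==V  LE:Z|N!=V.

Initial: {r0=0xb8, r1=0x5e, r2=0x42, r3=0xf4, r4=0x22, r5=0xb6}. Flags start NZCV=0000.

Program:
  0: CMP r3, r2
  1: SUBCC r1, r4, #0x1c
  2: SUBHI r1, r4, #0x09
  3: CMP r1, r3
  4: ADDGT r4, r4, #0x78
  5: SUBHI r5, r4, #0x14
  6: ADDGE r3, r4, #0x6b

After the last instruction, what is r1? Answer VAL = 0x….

0: ✓ CMP  NZCV=1010
1: · SUBCC
2: ✓ SUBHI  r1←0x19
3: ✓ CMP  NZCV=0000
4: ✓ ADDGT  r4←0x9a
5: · SUBHI
6: ✓ ADDGE  r3←0x05

VAL = 0x19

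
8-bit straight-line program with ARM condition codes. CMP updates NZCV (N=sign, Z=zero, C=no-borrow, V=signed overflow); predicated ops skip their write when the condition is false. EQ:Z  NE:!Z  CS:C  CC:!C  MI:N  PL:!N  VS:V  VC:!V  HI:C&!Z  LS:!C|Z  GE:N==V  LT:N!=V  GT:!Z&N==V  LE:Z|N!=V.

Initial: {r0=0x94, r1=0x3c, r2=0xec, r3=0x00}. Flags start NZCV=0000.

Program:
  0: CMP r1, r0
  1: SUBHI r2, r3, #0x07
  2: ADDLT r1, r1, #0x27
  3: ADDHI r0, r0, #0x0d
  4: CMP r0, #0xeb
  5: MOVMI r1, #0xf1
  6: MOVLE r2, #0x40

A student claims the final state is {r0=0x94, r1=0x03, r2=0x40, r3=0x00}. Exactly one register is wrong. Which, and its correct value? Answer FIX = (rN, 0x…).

[0] flags=1001 → (cmp)
[1] flags=1001 HI?F → skip
[2] flags=1001 LT?F → skip
[3] flags=1001 HI?F → skip
[4] flags=1000 → (cmp)
[5] flags=1000 MI?T → r1=0xf1
[6] flags=1000 LE?T → r2=0x40

FIX = (r1, 0xf1)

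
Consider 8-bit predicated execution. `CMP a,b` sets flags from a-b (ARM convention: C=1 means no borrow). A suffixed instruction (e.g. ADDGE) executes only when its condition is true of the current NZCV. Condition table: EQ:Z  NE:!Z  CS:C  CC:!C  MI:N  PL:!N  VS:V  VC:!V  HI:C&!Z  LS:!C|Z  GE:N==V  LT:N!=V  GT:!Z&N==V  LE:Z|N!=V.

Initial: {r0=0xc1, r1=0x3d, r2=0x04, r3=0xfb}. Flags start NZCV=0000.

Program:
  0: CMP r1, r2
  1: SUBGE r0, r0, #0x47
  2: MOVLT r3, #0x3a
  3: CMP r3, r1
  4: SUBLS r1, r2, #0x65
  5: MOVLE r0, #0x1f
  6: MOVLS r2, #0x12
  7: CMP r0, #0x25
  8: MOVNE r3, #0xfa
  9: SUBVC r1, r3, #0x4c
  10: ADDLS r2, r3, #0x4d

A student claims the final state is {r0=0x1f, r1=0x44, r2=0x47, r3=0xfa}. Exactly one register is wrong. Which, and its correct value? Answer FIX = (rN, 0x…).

FIX = (r1, 0xae)

0: ✓ CMP  NZCV=0010
1: ✓ SUBGE  r0←0x7a
2: · MOVLT
3: ✓ CMP  NZCV=1010
4: · SUBLS
5: ✓ MOVLE  r0←0x1f
6: · MOVLS
7: ✓ CMP  NZCV=1000
8: ✓ MOVNE  r3←0xfa
9: ✓ SUBVC  r1←0xae
10: ✓ ADDLS  r2←0x47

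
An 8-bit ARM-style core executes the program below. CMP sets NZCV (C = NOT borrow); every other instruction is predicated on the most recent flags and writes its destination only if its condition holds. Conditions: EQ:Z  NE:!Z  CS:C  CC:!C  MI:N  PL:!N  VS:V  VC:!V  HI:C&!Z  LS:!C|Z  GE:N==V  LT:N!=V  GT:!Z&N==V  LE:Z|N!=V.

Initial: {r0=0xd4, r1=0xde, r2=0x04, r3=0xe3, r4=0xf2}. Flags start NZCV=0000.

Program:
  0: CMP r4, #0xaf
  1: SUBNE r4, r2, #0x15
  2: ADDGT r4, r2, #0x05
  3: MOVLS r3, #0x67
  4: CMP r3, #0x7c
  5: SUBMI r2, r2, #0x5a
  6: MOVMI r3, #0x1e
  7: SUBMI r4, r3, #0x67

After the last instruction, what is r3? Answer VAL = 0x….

VAL = 0xe3

0: ✓ CMP  NZCV=0010
1: ✓ SUBNE  r4←0xef
2: ✓ ADDGT  r4←0x09
3: · MOVLS
4: ✓ CMP  NZCV=0011
5: · SUBMI
6: · MOVMI
7: · SUBMI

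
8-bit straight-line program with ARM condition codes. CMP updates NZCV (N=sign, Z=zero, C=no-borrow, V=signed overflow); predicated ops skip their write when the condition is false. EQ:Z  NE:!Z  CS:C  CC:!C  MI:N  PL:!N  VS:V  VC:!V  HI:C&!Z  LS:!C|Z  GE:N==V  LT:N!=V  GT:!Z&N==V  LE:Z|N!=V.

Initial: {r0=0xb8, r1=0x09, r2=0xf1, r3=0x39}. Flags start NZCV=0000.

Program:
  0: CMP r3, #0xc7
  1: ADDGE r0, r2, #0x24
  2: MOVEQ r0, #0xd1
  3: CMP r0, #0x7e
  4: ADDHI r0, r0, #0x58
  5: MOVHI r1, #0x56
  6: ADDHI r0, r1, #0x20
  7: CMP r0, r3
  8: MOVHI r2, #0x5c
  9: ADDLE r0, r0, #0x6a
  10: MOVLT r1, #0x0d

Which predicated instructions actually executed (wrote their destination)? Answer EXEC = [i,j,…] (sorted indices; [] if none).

EXEC = [1,9,10]

[0] flags=0000 → (cmp)
[1] flags=0000 GE?T → r0=0x15
[2] flags=0000 EQ?F → skip
[3] flags=1000 → (cmp)
[4] flags=1000 HI?F → skip
[5] flags=1000 HI?F → skip
[6] flags=1000 HI?F → skip
[7] flags=1000 → (cmp)
[8] flags=1000 HI?F → skip
[9] flags=1000 LE?T → r0=0x7f
[10] flags=1000 LT?T → r1=0x0d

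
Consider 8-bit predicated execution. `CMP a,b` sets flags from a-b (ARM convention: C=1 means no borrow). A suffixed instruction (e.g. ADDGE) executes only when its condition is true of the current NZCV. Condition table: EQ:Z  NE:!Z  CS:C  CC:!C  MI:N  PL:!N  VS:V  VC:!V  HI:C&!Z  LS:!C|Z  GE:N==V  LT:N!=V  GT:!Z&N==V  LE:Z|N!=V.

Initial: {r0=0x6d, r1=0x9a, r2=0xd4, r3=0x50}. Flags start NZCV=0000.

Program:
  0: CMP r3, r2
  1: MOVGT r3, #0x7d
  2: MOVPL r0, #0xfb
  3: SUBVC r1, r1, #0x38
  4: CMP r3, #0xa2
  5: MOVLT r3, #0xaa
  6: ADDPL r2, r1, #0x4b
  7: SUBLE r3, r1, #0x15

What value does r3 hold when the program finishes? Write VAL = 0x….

0: ✓ CMP  NZCV=0000
1: ✓ MOVGT  r3←0x7d
2: ✓ MOVPL  r0←0xfb
3: ✓ SUBVC  r1←0x62
4: ✓ CMP  NZCV=1001
5: · MOVLT
6: · ADDPL
7: · SUBLE

VAL = 0x7d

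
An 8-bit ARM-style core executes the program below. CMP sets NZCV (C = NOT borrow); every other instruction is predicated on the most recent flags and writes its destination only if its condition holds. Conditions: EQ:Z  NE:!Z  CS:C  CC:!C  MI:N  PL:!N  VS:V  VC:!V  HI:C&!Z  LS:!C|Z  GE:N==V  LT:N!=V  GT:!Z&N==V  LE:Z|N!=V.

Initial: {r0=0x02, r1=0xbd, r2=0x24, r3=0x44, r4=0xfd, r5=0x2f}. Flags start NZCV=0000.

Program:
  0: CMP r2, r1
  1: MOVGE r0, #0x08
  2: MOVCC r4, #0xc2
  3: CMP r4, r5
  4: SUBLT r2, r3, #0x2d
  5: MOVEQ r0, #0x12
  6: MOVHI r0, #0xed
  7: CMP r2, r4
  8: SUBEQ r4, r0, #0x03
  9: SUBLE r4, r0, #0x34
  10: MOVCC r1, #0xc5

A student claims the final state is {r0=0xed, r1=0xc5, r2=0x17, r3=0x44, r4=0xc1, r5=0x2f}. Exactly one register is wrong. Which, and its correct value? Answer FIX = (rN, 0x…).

0: ✓ CMP  NZCV=0000
1: ✓ MOVGE  r0←0x08
2: ✓ MOVCC  r4←0xc2
3: ✓ CMP  NZCV=1010
4: ✓ SUBLT  r2←0x17
5: · MOVEQ
6: ✓ MOVHI  r0←0xed
7: ✓ CMP  NZCV=0000
8: · SUBEQ
9: · SUBLE
10: ✓ MOVCC  r1←0xc5

FIX = (r4, 0xc2)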